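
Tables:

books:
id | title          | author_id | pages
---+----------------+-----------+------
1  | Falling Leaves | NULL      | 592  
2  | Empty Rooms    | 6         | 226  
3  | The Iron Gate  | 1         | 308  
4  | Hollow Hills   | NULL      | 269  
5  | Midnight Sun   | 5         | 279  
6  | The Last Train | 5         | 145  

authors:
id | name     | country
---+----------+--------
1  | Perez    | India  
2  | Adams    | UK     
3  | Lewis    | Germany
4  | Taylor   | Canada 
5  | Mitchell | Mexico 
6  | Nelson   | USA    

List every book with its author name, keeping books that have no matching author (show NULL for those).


LEFT JOIN keeps every row from books (the left table); where author_id has no match in authors, the author columns become NULL. Walk through each book:
  - book 1 (Falling Leaves): author_id=NULL, no match -> kept with NULL
  - book 2 (Empty Rooms): author_id=6 -> matches Nelson
  - book 3 (The Iron Gate): author_id=1 -> matches Perez
  - book 4 (Hollow Hills): author_id=NULL, no match -> kept with NULL
  - book 5 (Midnight Sun): author_id=5 -> matches Mitchell
  - book 6 (The Last Train): author_id=5 -> matches Mitchell
All 6 rows appear; 2 have NULL author.

SQL:
SELECT a.title, b.name AS author
FROM books a
LEFT JOIN authors b ON a.author_id = b.id

Result:
title          | author  
---------------+---------
Falling Leaves | NULL    
Empty Rooms    | Nelson  
The Iron Gate  | Perez   
Hollow Hills   | NULL    
Midnight Sun   | Mitchell
The Last Train | Mitchell


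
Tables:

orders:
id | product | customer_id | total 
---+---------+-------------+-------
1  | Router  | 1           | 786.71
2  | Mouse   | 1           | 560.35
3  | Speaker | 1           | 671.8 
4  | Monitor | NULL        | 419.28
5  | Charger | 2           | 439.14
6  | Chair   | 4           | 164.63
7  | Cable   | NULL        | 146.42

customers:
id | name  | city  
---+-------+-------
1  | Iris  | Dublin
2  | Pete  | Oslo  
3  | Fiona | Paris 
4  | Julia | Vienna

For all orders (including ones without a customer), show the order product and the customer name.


LEFT JOIN keeps every row from orders (the left table); where customer_id has no match in customers, the customer columns become NULL. Walk through each order:
  - order 1 (Router): customer_id=1 -> matches Iris
  - order 2 (Mouse): customer_id=1 -> matches Iris
  - order 3 (Speaker): customer_id=1 -> matches Iris
  - order 4 (Monitor): customer_id=NULL, no match -> kept with NULL
  - order 5 (Charger): customer_id=2 -> matches Pete
  - order 6 (Chair): customer_id=4 -> matches Julia
  - order 7 (Cable): customer_id=NULL, no match -> kept with NULL
All 7 rows appear; 2 have NULL customer.

SQL:
SELECT a.product, b.name AS customer
FROM orders a
LEFT JOIN customers b ON a.customer_id = b.id

Result:
product | customer
--------+---------
Router  | Iris    
Mouse   | Iris    
Speaker | Iris    
Monitor | NULL    
Charger | Pete    
Chair   | Julia   
Cable   | NULL    


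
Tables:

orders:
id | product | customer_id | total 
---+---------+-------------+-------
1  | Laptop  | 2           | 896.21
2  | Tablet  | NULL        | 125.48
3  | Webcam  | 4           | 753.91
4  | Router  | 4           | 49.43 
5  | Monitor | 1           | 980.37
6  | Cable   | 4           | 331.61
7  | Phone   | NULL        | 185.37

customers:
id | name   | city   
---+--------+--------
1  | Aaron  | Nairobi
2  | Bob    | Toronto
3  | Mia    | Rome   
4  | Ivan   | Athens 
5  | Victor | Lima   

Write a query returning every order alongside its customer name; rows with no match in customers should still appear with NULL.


LEFT JOIN keeps every row from orders (the left table); where customer_id has no match in customers, the customer columns become NULL. Walk through each order:
  - order 1 (Laptop): customer_id=2 -> matches Bob
  - order 2 (Tablet): customer_id=NULL, no match -> kept with NULL
  - order 3 (Webcam): customer_id=4 -> matches Ivan
  - order 4 (Router): customer_id=4 -> matches Ivan
  - order 5 (Monitor): customer_id=1 -> matches Aaron
  - order 6 (Cable): customer_id=4 -> matches Ivan
  - order 7 (Phone): customer_id=NULL, no match -> kept with NULL
All 7 rows appear; 2 have NULL customer.

SQL:
SELECT a.product, b.name AS customer
FROM orders a
LEFT JOIN customers b ON a.customer_id = b.id

Result:
product | customer
--------+---------
Laptop  | Bob     
Tablet  | NULL    
Webcam  | Ivan    
Router  | Ivan    
Monitor | Aaron   
Cable   | Ivan    
Phone   | NULL    


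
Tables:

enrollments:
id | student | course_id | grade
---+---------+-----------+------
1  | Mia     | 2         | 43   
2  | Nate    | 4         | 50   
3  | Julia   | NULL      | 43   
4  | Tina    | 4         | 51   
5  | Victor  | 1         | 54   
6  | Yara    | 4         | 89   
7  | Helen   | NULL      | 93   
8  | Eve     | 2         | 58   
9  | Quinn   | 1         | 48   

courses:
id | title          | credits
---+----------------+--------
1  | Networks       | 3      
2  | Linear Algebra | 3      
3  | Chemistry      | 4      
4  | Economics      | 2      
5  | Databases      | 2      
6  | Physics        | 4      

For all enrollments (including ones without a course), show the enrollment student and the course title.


LEFT JOIN keeps every row from enrollments (the left table); where course_id has no match in courses, the course columns become NULL. Walk through each enrollment:
  - enrollment 1 (Mia): course_id=2 -> matches Linear Algebra
  - enrollment 2 (Nate): course_id=4 -> matches Economics
  - enrollment 3 (Julia): course_id=NULL, no match -> kept with NULL
  - enrollment 4 (Tina): course_id=4 -> matches Economics
  - enrollment 5 (Victor): course_id=1 -> matches Networks
  - enrollment 6 (Yara): course_id=4 -> matches Economics
  - enrollment 7 (Helen): course_id=NULL, no match -> kept with NULL
  - enrollment 8 (Eve): course_id=2 -> matches Linear Algebra
  - enrollment 9 (Quinn): course_id=1 -> matches Networks
All 9 rows appear; 2 have NULL course.

SQL:
SELECT a.student, b.title AS course
FROM enrollments a
LEFT JOIN courses b ON a.course_id = b.id

Result:
student | course        
--------+---------------
Mia     | Linear Algebra
Nate    | Economics     
Julia   | NULL          
Tina    | Economics     
Victor  | Networks      
Yara    | Economics     
Helen   | NULL          
Eve     | Linear Algebra
Quinn   | Networks      


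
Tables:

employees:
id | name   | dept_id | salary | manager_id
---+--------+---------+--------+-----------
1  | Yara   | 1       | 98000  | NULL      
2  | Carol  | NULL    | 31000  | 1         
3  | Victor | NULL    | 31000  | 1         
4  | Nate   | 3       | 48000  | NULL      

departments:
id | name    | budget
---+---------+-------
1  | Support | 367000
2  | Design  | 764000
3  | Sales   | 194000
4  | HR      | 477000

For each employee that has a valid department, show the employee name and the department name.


INNER JOIN keeps only employees rows whose dept_id matches an id in departments. Walk through each employee:
  - employee 1 (Yara): dept_id=1 -> matches Support
  - employee 2 (Carol): dept_id=NULL, no match -> dropped
  - employee 3 (Victor): dept_id=NULL, no match -> dropped
  - employee 4 (Nate): dept_id=3 -> matches Sales
So 2 of 4 rows are dropped.

SQL:
SELECT a.name, b.name AS department
FROM employees a
INNER JOIN departments b ON a.dept_id = b.id

Result:
name | department
-----+-----------
Yara | Support   
Nate | Sales     


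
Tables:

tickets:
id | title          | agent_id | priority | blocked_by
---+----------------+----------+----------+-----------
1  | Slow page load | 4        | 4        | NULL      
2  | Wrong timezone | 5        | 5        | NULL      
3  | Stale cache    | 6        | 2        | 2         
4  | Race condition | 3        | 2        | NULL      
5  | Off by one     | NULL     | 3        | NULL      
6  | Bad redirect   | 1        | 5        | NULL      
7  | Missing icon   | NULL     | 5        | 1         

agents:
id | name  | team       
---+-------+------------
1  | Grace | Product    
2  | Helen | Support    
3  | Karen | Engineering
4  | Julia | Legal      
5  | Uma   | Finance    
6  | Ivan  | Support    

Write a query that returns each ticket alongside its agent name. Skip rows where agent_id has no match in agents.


INNER JOIN keeps only tickets rows whose agent_id matches an id in agents. Walk through each ticket:
  - ticket 1 (Slow page load): agent_id=4 -> matches Julia
  - ticket 2 (Wrong timezone): agent_id=5 -> matches Uma
  - ticket 3 (Stale cache): agent_id=6 -> matches Ivan
  - ticket 4 (Race condition): agent_id=3 -> matches Karen
  - ticket 5 (Off by one): agent_id=NULL, no match -> dropped
  - ticket 6 (Bad redirect): agent_id=1 -> matches Grace
  - ticket 7 (Missing icon): agent_id=NULL, no match -> dropped
So 2 of 7 rows are dropped.

SQL:
SELECT a.title, b.name AS agent
FROM tickets a
INNER JOIN agents b ON a.agent_id = b.id

Result:
title          | agent
---------------+------
Slow page load | Julia
Wrong timezone | Uma  
Stale cache    | Ivan 
Race condition | Karen
Bad redirect   | Grace


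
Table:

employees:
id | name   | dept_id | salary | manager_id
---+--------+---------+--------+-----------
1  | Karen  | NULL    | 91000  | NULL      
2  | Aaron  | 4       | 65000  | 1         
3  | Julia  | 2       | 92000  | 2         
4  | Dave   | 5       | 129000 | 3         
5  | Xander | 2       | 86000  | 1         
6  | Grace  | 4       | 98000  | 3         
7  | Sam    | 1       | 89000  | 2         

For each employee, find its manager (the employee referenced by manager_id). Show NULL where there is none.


This is a self-join: employees is joined to a second copy of itself, matching each row's manager_id to another row's id. Use LEFT JOIN so rows with manager_id=NULL are kept.
  - employee 1 (Karen): manager_id=NULL -> NULL
  - employee 2 (Aaron): manager_id=1 -> Karen
  - employee 3 (Julia): manager_id=2 -> Aaron
  - employee 4 (Dave): manager_id=3 -> Julia
  - employee 5 (Xander): manager_id=1 -> Karen
  - employee 6 (Grace): manager_id=3 -> Julia
  - employee 7 (Sam): manager_id=2 -> Aaron

SQL:
SELECT a.name AS item, b.name AS manager
FROM employees a
LEFT JOIN employees b ON a.manager_id = b.id

Result:
item   | manager
-------+--------
Karen  | NULL   
Aaron  | Karen  
Julia  | Aaron  
Dave   | Julia  
Xander | Karen  
Grace  | Julia  
Sam    | Aaron  


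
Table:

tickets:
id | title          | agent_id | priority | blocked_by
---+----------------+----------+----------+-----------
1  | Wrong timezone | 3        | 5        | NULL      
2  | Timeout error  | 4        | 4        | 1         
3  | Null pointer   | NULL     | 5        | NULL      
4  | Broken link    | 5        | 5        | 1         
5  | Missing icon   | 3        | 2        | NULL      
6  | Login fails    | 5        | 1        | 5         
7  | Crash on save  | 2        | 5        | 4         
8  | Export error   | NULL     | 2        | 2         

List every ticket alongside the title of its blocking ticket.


This is a self-join: tickets is joined to a second copy of itself, matching each row's blocked_by to another row's id. Use LEFT JOIN so rows with blocked_by=NULL are kept.
  - ticket 1 (Wrong timezone): blocked_by=NULL -> NULL
  - ticket 2 (Timeout error): blocked_by=1 -> Wrong timezone
  - ticket 3 (Null pointer): blocked_by=NULL -> NULL
  - ticket 4 (Broken link): blocked_by=1 -> Wrong timezone
  - ticket 5 (Missing icon): blocked_by=NULL -> NULL
  - ticket 6 (Login fails): blocked_by=5 -> Missing icon
  - ticket 7 (Crash on save): blocked_by=4 -> Broken link
  - ticket 8 (Export error): blocked_by=2 -> Timeout error

SQL:
SELECT a.title AS item, b.title AS blocked_by
FROM tickets a
LEFT JOIN tickets b ON a.blocked_by = b.id

Result:
item           | blocked_by    
---------------+---------------
Wrong timezone | NULL          
Timeout error  | Wrong timezone
Null pointer   | NULL          
Broken link    | Wrong timezone
Missing icon   | NULL          
Login fails    | Missing icon  
Crash on save  | Broken link   
Export error   | Timeout error 


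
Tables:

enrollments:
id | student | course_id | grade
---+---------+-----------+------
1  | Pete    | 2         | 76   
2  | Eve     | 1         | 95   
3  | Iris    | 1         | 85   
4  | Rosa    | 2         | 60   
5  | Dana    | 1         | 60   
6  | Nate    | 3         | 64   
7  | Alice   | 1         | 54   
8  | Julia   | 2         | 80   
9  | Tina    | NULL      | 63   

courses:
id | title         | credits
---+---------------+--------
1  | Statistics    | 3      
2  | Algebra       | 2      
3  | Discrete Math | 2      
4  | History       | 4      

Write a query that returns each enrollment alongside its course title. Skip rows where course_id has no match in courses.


INNER JOIN keeps only enrollments rows whose course_id matches an id in courses. Walk through each enrollment:
  - enrollment 1 (Pete): course_id=2 -> matches Algebra
  - enrollment 2 (Eve): course_id=1 -> matches Statistics
  - enrollment 3 (Iris): course_id=1 -> matches Statistics
  - enrollment 4 (Rosa): course_id=2 -> matches Algebra
  - enrollment 5 (Dana): course_id=1 -> matches Statistics
  - enrollment 6 (Nate): course_id=3 -> matches Discrete Math
  - enrollment 7 (Alice): course_id=1 -> matches Statistics
  - enrollment 8 (Julia): course_id=2 -> matches Algebra
  - enrollment 9 (Tina): course_id=NULL, no match -> dropped
So 1 of 9 rows is dropped.

SQL:
SELECT a.student, b.title AS course
FROM enrollments a
INNER JOIN courses b ON a.course_id = b.id

Result:
student | course       
--------+--------------
Pete    | Algebra      
Eve     | Statistics   
Iris    | Statistics   
Rosa    | Algebra      
Dana    | Statistics   
Nate    | Discrete Math
Alice   | Statistics   
Julia   | Algebra      


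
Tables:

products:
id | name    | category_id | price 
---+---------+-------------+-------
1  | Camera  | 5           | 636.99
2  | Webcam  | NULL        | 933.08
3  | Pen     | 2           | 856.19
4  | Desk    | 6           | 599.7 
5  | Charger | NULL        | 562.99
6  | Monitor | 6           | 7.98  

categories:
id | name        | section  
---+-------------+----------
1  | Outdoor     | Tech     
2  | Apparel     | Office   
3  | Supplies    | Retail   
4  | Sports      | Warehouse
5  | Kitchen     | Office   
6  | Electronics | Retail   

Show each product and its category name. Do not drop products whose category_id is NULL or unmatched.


LEFT JOIN keeps every row from products (the left table); where category_id has no match in categories, the category columns become NULL. Walk through each product:
  - product 1 (Camera): category_id=5 -> matches Kitchen
  - product 2 (Webcam): category_id=NULL, no match -> kept with NULL
  - product 3 (Pen): category_id=2 -> matches Apparel
  - product 4 (Desk): category_id=6 -> matches Electronics
  - product 5 (Charger): category_id=NULL, no match -> kept with NULL
  - product 6 (Monitor): category_id=6 -> matches Electronics
All 6 rows appear; 2 have NULL category.

SQL:
SELECT a.name, b.name AS category
FROM products a
LEFT JOIN categories b ON a.category_id = b.id

Result:
name    | category   
--------+------------
Camera  | Kitchen    
Webcam  | NULL       
Pen     | Apparel    
Desk    | Electronics
Charger | NULL       
Monitor | Electronics


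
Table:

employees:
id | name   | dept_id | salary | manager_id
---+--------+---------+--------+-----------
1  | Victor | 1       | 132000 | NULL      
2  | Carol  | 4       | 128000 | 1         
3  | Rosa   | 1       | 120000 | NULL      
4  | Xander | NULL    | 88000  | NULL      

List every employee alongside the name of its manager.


This is a self-join: employees is joined to a second copy of itself, matching each row's manager_id to another row's id. Use LEFT JOIN so rows with manager_id=NULL are kept.
  - employee 1 (Victor): manager_id=NULL -> NULL
  - employee 2 (Carol): manager_id=1 -> Victor
  - employee 3 (Rosa): manager_id=NULL -> NULL
  - employee 4 (Xander): manager_id=NULL -> NULL

SQL:
SELECT a.name AS item, b.name AS manager
FROM employees a
LEFT JOIN employees b ON a.manager_id = b.id

Result:
item   | manager
-------+--------
Victor | NULL   
Carol  | Victor 
Rosa   | NULL   
Xander | NULL   


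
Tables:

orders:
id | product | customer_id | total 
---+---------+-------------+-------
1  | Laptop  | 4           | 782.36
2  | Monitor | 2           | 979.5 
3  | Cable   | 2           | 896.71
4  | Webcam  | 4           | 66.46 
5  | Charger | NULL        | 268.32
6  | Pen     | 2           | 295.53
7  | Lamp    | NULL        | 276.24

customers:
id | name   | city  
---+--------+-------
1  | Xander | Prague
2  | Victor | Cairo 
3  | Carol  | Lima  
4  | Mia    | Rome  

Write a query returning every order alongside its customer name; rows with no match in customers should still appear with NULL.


LEFT JOIN keeps every row from orders (the left table); where customer_id has no match in customers, the customer columns become NULL. Walk through each order:
  - order 1 (Laptop): customer_id=4 -> matches Mia
  - order 2 (Monitor): customer_id=2 -> matches Victor
  - order 3 (Cable): customer_id=2 -> matches Victor
  - order 4 (Webcam): customer_id=4 -> matches Mia
  - order 5 (Charger): customer_id=NULL, no match -> kept with NULL
  - order 6 (Pen): customer_id=2 -> matches Victor
  - order 7 (Lamp): customer_id=NULL, no match -> kept with NULL
All 7 rows appear; 2 have NULL customer.

SQL:
SELECT a.product, b.name AS customer
FROM orders a
LEFT JOIN customers b ON a.customer_id = b.id

Result:
product | customer
--------+---------
Laptop  | Mia     
Monitor | Victor  
Cable   | Victor  
Webcam  | Mia     
Charger | NULL    
Pen     | Victor  
Lamp    | NULL    


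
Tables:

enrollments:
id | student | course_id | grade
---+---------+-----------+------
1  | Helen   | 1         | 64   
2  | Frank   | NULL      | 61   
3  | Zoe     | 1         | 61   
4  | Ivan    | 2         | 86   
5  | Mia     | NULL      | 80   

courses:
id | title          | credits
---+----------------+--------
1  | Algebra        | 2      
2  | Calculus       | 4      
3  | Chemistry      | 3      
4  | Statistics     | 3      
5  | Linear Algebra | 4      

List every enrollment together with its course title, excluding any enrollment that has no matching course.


INNER JOIN keeps only enrollments rows whose course_id matches an id in courses. Walk through each enrollment:
  - enrollment 1 (Helen): course_id=1 -> matches Algebra
  - enrollment 2 (Frank): course_id=NULL, no match -> dropped
  - enrollment 3 (Zoe): course_id=1 -> matches Algebra
  - enrollment 4 (Ivan): course_id=2 -> matches Calculus
  - enrollment 5 (Mia): course_id=NULL, no match -> dropped
So 2 of 5 rows are dropped.

SQL:
SELECT a.student, b.title AS course
FROM enrollments a
INNER JOIN courses b ON a.course_id = b.id

Result:
student | course  
--------+---------
Helen   | Algebra 
Zoe     | Algebra 
Ivan    | Calculus


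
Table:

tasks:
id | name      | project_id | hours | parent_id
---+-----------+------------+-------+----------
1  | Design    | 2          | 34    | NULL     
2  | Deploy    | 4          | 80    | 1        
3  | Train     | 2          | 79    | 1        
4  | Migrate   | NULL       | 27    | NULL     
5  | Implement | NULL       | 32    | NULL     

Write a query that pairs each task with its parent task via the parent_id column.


This is a self-join: tasks is joined to a second copy of itself, matching each row's parent_id to another row's id. Use LEFT JOIN so rows with parent_id=NULL are kept.
  - task 1 (Design): parent_id=NULL -> NULL
  - task 2 (Deploy): parent_id=1 -> Design
  - task 3 (Train): parent_id=1 -> Design
  - task 4 (Migrate): parent_id=NULL -> NULL
  - task 5 (Implement): parent_id=NULL -> NULL

SQL:
SELECT a.name AS item, b.name AS parent
FROM tasks a
LEFT JOIN tasks b ON a.parent_id = b.id

Result:
item      | parent
----------+-------
Design    | NULL  
Deploy    | Design
Train     | Design
Migrate   | NULL  
Implement | NULL  


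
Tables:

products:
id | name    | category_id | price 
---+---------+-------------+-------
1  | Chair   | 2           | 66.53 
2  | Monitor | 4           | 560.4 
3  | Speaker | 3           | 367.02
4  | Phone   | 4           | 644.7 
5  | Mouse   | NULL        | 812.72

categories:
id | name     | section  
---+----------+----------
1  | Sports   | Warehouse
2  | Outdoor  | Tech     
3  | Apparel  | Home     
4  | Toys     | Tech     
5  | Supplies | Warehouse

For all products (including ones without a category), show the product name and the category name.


LEFT JOIN keeps every row from products (the left table); where category_id has no match in categories, the category columns become NULL. Walk through each product:
  - product 1 (Chair): category_id=2 -> matches Outdoor
  - product 2 (Monitor): category_id=4 -> matches Toys
  - product 3 (Speaker): category_id=3 -> matches Apparel
  - product 4 (Phone): category_id=4 -> matches Toys
  - product 5 (Mouse): category_id=NULL, no match -> kept with NULL
All 5 rows appear; 1 has NULL category.

SQL:
SELECT a.name, b.name AS category
FROM products a
LEFT JOIN categories b ON a.category_id = b.id

Result:
name    | category
--------+---------
Chair   | Outdoor 
Monitor | Toys    
Speaker | Apparel 
Phone   | Toys    
Mouse   | NULL    


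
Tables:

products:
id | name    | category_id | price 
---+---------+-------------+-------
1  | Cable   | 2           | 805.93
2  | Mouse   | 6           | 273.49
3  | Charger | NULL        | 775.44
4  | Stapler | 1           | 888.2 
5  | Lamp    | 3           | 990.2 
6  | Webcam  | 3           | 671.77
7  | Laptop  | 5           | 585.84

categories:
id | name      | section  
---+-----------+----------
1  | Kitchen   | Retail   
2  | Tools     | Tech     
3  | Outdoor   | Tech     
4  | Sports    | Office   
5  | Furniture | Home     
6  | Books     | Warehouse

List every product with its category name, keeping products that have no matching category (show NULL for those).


LEFT JOIN keeps every row from products (the left table); where category_id has no match in categories, the category columns become NULL. Walk through each product:
  - product 1 (Cable): category_id=2 -> matches Tools
  - product 2 (Mouse): category_id=6 -> matches Books
  - product 3 (Charger): category_id=NULL, no match -> kept with NULL
  - product 4 (Stapler): category_id=1 -> matches Kitchen
  - product 5 (Lamp): category_id=3 -> matches Outdoor
  - product 6 (Webcam): category_id=3 -> matches Outdoor
  - product 7 (Laptop): category_id=5 -> matches Furniture
All 7 rows appear; 1 has NULL category.

SQL:
SELECT a.name, b.name AS category
FROM products a
LEFT JOIN categories b ON a.category_id = b.id

Result:
name    | category 
--------+----------
Cable   | Tools    
Mouse   | Books    
Charger | NULL     
Stapler | Kitchen  
Lamp    | Outdoor  
Webcam  | Outdoor  
Laptop  | Furniture


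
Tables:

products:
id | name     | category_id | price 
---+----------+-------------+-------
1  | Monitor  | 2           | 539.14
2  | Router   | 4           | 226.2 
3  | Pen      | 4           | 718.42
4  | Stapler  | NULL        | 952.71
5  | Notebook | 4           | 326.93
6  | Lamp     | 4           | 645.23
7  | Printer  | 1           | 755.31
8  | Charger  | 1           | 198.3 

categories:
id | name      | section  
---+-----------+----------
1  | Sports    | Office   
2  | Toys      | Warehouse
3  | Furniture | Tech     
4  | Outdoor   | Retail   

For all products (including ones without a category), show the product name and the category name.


LEFT JOIN keeps every row from products (the left table); where category_id has no match in categories, the category columns become NULL. Walk through each product:
  - product 1 (Monitor): category_id=2 -> matches Toys
  - product 2 (Router): category_id=4 -> matches Outdoor
  - product 3 (Pen): category_id=4 -> matches Outdoor
  - product 4 (Stapler): category_id=NULL, no match -> kept with NULL
  - product 5 (Notebook): category_id=4 -> matches Outdoor
  - product 6 (Lamp): category_id=4 -> matches Outdoor
  - product 7 (Printer): category_id=1 -> matches Sports
  - product 8 (Charger): category_id=1 -> matches Sports
All 8 rows appear; 1 has NULL category.

SQL:
SELECT a.name, b.name AS category
FROM products a
LEFT JOIN categories b ON a.category_id = b.id

Result:
name     | category
---------+---------
Monitor  | Toys    
Router   | Outdoor 
Pen      | Outdoor 
Stapler  | NULL    
Notebook | Outdoor 
Lamp     | Outdoor 
Printer  | Sports  
Charger  | Sports  


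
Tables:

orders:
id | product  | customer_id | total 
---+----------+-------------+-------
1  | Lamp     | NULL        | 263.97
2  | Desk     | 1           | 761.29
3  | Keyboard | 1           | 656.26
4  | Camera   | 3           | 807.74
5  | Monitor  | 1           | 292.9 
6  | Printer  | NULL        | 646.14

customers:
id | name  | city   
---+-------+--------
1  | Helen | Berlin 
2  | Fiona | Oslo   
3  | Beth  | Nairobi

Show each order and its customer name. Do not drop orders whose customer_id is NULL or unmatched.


LEFT JOIN keeps every row from orders (the left table); where customer_id has no match in customers, the customer columns become NULL. Walk through each order:
  - order 1 (Lamp): customer_id=NULL, no match -> kept with NULL
  - order 2 (Desk): customer_id=1 -> matches Helen
  - order 3 (Keyboard): customer_id=1 -> matches Helen
  - order 4 (Camera): customer_id=3 -> matches Beth
  - order 5 (Monitor): customer_id=1 -> matches Helen
  - order 6 (Printer): customer_id=NULL, no match -> kept with NULL
All 6 rows appear; 2 have NULL customer.

SQL:
SELECT a.product, b.name AS customer
FROM orders a
LEFT JOIN customers b ON a.customer_id = b.id

Result:
product  | customer
---------+---------
Lamp     | NULL    
Desk     | Helen   
Keyboard | Helen   
Camera   | Beth    
Monitor  | Helen   
Printer  | NULL    


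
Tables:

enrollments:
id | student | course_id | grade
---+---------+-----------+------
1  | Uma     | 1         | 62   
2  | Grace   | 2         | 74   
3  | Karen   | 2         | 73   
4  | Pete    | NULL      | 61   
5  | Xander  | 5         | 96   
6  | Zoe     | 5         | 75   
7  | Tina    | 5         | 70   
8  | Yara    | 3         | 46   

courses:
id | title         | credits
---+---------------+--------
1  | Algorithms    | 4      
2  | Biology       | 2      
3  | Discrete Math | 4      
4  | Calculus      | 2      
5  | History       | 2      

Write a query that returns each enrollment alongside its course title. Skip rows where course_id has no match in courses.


INNER JOIN keeps only enrollments rows whose course_id matches an id in courses. Walk through each enrollment:
  - enrollment 1 (Uma): course_id=1 -> matches Algorithms
  - enrollment 2 (Grace): course_id=2 -> matches Biology
  - enrollment 3 (Karen): course_id=2 -> matches Biology
  - enrollment 4 (Pete): course_id=NULL, no match -> dropped
  - enrollment 5 (Xander): course_id=5 -> matches History
  - enrollment 6 (Zoe): course_id=5 -> matches History
  - enrollment 7 (Tina): course_id=5 -> matches History
  - enrollment 8 (Yara): course_id=3 -> matches Discrete Math
So 1 of 8 rows is dropped.

SQL:
SELECT a.student, b.title AS course
FROM enrollments a
INNER JOIN courses b ON a.course_id = b.id

Result:
student | course       
--------+--------------
Uma     | Algorithms   
Grace   | Biology      
Karen   | Biology      
Xander  | History      
Zoe     | History      
Tina    | History      
Yara    | Discrete Math


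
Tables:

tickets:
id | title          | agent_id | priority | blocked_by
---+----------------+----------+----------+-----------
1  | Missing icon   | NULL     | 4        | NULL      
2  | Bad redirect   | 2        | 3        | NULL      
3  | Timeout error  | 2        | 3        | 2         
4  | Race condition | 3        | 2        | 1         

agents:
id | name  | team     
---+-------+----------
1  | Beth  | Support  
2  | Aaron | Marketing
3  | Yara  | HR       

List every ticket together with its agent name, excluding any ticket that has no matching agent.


INNER JOIN keeps only tickets rows whose agent_id matches an id in agents. Walk through each ticket:
  - ticket 1 (Missing icon): agent_id=NULL, no match -> dropped
  - ticket 2 (Bad redirect): agent_id=2 -> matches Aaron
  - ticket 3 (Timeout error): agent_id=2 -> matches Aaron
  - ticket 4 (Race condition): agent_id=3 -> matches Yara
So 1 of 4 rows is dropped.

SQL:
SELECT a.title, b.name AS agent
FROM tickets a
INNER JOIN agents b ON a.agent_id = b.id

Result:
title          | agent
---------------+------
Bad redirect   | Aaron
Timeout error  | Aaron
Race condition | Yara 


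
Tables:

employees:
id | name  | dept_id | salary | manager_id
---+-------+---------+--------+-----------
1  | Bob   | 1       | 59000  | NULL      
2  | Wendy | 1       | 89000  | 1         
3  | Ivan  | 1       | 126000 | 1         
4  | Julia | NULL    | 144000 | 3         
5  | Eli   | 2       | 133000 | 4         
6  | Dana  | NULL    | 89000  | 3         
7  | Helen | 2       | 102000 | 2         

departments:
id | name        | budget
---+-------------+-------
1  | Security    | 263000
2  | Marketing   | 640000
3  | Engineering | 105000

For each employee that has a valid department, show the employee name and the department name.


INNER JOIN keeps only employees rows whose dept_id matches an id in departments. Walk through each employee:
  - employee 1 (Bob): dept_id=1 -> matches Security
  - employee 2 (Wendy): dept_id=1 -> matches Security
  - employee 3 (Ivan): dept_id=1 -> matches Security
  - employee 4 (Julia): dept_id=NULL, no match -> dropped
  - employee 5 (Eli): dept_id=2 -> matches Marketing
  - employee 6 (Dana): dept_id=NULL, no match -> dropped
  - employee 7 (Helen): dept_id=2 -> matches Marketing
So 2 of 7 rows are dropped.

SQL:
SELECT a.name, b.name AS department
FROM employees a
INNER JOIN departments b ON a.dept_id = b.id

Result:
name  | department
------+-----------
Bob   | Security  
Wendy | Security  
Ivan  | Security  
Eli   | Marketing 
Helen | Marketing 


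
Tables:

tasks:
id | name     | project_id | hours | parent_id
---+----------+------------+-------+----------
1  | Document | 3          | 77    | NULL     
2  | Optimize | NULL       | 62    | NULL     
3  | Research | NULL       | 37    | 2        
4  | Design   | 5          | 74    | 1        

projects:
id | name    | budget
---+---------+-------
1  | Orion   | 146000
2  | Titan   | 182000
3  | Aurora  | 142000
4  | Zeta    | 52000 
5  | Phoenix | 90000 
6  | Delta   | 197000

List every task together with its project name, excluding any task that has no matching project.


INNER JOIN keeps only tasks rows whose project_id matches an id in projects. Walk through each task:
  - task 1 (Document): project_id=3 -> matches Aurora
  - task 2 (Optimize): project_id=NULL, no match -> dropped
  - task 3 (Research): project_id=NULL, no match -> dropped
  - task 4 (Design): project_id=5 -> matches Phoenix
So 2 of 4 rows are dropped.

SQL:
SELECT a.name, b.name AS project
FROM tasks a
INNER JOIN projects b ON a.project_id = b.id

Result:
name     | project
---------+--------
Document | Aurora 
Design   | Phoenix


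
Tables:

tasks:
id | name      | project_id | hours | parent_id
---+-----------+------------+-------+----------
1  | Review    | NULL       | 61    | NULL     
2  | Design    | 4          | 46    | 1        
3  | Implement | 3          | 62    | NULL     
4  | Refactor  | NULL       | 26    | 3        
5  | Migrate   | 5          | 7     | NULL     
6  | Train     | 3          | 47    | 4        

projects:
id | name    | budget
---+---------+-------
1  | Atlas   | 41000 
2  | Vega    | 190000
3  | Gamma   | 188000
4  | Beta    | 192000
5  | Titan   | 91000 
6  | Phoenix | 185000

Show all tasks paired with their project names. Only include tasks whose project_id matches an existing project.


INNER JOIN keeps only tasks rows whose project_id matches an id in projects. Walk through each task:
  - task 1 (Review): project_id=NULL, no match -> dropped
  - task 2 (Design): project_id=4 -> matches Beta
  - task 3 (Implement): project_id=3 -> matches Gamma
  - task 4 (Refactor): project_id=NULL, no match -> dropped
  - task 5 (Migrate): project_id=5 -> matches Titan
  - task 6 (Train): project_id=3 -> matches Gamma
So 2 of 6 rows are dropped.

SQL:
SELECT a.name, b.name AS project
FROM tasks a
INNER JOIN projects b ON a.project_id = b.id

Result:
name      | project
----------+--------
Design    | Beta   
Implement | Gamma  
Migrate   | Titan  
Train     | Gamma  


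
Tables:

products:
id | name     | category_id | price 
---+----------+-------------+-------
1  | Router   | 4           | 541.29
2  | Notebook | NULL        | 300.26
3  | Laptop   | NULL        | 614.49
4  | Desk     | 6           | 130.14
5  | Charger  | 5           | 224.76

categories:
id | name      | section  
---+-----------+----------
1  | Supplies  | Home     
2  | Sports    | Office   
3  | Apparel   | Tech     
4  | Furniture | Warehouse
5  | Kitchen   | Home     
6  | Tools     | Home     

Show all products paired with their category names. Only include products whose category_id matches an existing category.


INNER JOIN keeps only products rows whose category_id matches an id in categories. Walk through each product:
  - product 1 (Router): category_id=4 -> matches Furniture
  - product 2 (Notebook): category_id=NULL, no match -> dropped
  - product 3 (Laptop): category_id=NULL, no match -> dropped
  - product 4 (Desk): category_id=6 -> matches Tools
  - product 5 (Charger): category_id=5 -> matches Kitchen
So 2 of 5 rows are dropped.

SQL:
SELECT a.name, b.name AS category
FROM products a
INNER JOIN categories b ON a.category_id = b.id

Result:
name    | category 
--------+----------
Router  | Furniture
Desk    | Tools    
Charger | Kitchen  


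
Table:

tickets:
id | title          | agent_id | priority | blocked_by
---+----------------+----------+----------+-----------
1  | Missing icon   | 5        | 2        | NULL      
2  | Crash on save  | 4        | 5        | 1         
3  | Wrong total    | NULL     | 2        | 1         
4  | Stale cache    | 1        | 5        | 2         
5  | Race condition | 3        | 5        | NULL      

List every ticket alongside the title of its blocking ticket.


This is a self-join: tickets is joined to a second copy of itself, matching each row's blocked_by to another row's id. Use LEFT JOIN so rows with blocked_by=NULL are kept.
  - ticket 1 (Missing icon): blocked_by=NULL -> NULL
  - ticket 2 (Crash on save): blocked_by=1 -> Missing icon
  - ticket 3 (Wrong total): blocked_by=1 -> Missing icon
  - ticket 4 (Stale cache): blocked_by=2 -> Crash on save
  - ticket 5 (Race condition): blocked_by=NULL -> NULL

SQL:
SELECT a.title AS item, b.title AS blocked_by
FROM tickets a
LEFT JOIN tickets b ON a.blocked_by = b.id

Result:
item           | blocked_by   
---------------+--------------
Missing icon   | NULL         
Crash on save  | Missing icon 
Wrong total    | Missing icon 
Stale cache    | Crash on save
Race condition | NULL         


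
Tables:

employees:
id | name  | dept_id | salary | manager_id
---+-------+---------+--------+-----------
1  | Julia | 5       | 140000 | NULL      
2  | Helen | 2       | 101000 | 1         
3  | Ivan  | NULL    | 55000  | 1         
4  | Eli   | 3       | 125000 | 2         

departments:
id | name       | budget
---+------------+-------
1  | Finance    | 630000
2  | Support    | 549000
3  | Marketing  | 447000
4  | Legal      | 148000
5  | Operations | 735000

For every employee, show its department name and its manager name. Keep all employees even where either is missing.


Two LEFT JOINs from the same base table employees: one to departments via dept_id, one to employees itself via manager_id. Both are LEFT so every employee is preserved.
Match against departments:
  - employee 1 (Julia): dept_id=5 -> matches Operations
  - employee 2 (Helen): dept_id=2 -> matches Support
  - employee 3 (Ivan): dept_id=NULL, no match -> kept with NULL
  - employee 4 (Eli): dept_id=3 -> matches Marketing
Match against employees (self):
  - employee 1 (Julia): manager_id=NULL -> NULL
  - employee 2 (Helen): manager_id=1 -> Julia
  - employee 3 (Ivan): manager_id=1 -> Julia
  - employee 4 (Eli): manager_id=2 -> Helen

SQL:
SELECT a.name, b.name AS department, c.name AS manager
FROM employees a
LEFT JOIN departments b ON a.dept_id = b.id
LEFT JOIN employees c ON a.manager_id = c.id

Result:
name  | department | manager
------+------------+--------
Julia | Operations | NULL   
Helen | Support    | Julia  
Ivan  | NULL       | Julia  
Eli   | Marketing  | Helen  


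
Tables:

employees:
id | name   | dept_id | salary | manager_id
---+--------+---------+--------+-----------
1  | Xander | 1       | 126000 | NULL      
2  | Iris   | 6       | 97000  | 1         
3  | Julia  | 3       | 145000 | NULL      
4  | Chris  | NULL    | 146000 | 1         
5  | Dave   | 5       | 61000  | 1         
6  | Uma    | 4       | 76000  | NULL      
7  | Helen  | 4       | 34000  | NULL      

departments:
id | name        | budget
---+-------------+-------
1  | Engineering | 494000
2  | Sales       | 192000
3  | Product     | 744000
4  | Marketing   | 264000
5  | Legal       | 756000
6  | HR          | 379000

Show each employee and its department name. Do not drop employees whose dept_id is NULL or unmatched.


LEFT JOIN keeps every row from employees (the left table); where dept_id has no match in departments, the department columns become NULL. Walk through each employee:
  - employee 1 (Xander): dept_id=1 -> matches Engineering
  - employee 2 (Iris): dept_id=6 -> matches HR
  - employee 3 (Julia): dept_id=3 -> matches Product
  - employee 4 (Chris): dept_id=NULL, no match -> kept with NULL
  - employee 5 (Dave): dept_id=5 -> matches Legal
  - employee 6 (Uma): dept_id=4 -> matches Marketing
  - employee 7 (Helen): dept_id=4 -> matches Marketing
All 7 rows appear; 1 has NULL department.

SQL:
SELECT a.name, b.name AS department
FROM employees a
LEFT JOIN departments b ON a.dept_id = b.id

Result:
name   | department 
-------+------------
Xander | Engineering
Iris   | HR         
Julia  | Product    
Chris  | NULL       
Dave   | Legal      
Uma    | Marketing  
Helen  | Marketing  


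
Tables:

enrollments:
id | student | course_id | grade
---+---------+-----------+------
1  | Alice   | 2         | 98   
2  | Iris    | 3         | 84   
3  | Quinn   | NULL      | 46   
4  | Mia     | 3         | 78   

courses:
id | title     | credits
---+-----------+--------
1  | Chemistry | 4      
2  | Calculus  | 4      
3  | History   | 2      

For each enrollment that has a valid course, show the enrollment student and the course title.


INNER JOIN keeps only enrollments rows whose course_id matches an id in courses. Walk through each enrollment:
  - enrollment 1 (Alice): course_id=2 -> matches Calculus
  - enrollment 2 (Iris): course_id=3 -> matches History
  - enrollment 3 (Quinn): course_id=NULL, no match -> dropped
  - enrollment 4 (Mia): course_id=3 -> matches History
So 1 of 4 rows is dropped.

SQL:
SELECT a.student, b.title AS course
FROM enrollments a
INNER JOIN courses b ON a.course_id = b.id

Result:
student | course  
--------+---------
Alice   | Calculus
Iris    | History 
Mia     | History 


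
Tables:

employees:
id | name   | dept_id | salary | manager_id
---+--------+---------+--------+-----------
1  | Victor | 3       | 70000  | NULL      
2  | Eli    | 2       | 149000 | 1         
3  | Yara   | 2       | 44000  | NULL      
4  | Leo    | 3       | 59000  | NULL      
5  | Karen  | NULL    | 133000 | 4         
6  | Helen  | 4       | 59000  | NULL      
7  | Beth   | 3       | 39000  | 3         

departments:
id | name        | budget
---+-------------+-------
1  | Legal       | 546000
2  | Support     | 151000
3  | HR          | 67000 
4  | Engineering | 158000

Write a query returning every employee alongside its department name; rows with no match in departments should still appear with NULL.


LEFT JOIN keeps every row from employees (the left table); where dept_id has no match in departments, the department columns become NULL. Walk through each employee:
  - employee 1 (Victor): dept_id=3 -> matches HR
  - employee 2 (Eli): dept_id=2 -> matches Support
  - employee 3 (Yara): dept_id=2 -> matches Support
  - employee 4 (Leo): dept_id=3 -> matches HR
  - employee 5 (Karen): dept_id=NULL, no match -> kept with NULL
  - employee 6 (Helen): dept_id=4 -> matches Engineering
  - employee 7 (Beth): dept_id=3 -> matches HR
All 7 rows appear; 1 has NULL department.

SQL:
SELECT a.name, b.name AS department
FROM employees a
LEFT JOIN departments b ON a.dept_id = b.id

Result:
name   | department 
-------+------------
Victor | HR         
Eli    | Support    
Yara   | Support    
Leo    | HR         
Karen  | NULL       
Helen  | Engineering
Beth   | HR         
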